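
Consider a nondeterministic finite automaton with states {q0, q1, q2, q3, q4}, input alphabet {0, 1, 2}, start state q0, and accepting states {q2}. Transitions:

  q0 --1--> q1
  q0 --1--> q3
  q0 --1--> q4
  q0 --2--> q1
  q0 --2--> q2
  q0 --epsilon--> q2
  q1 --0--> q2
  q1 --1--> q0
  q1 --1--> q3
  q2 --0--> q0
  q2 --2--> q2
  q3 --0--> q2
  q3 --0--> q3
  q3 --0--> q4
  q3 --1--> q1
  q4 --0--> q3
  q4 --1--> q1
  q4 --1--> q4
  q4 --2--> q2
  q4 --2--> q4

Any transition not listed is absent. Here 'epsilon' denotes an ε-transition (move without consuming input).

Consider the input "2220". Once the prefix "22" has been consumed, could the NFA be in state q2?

Yes

Start: ε-closure({q0}) = {q0, q2}.
Read '2': q0→{q1, q2}, q2→{q2}; now {q1, q2}.
Read '2': q1→∅, q2→{q2}; now {q2}.
State q2 is in {q2}.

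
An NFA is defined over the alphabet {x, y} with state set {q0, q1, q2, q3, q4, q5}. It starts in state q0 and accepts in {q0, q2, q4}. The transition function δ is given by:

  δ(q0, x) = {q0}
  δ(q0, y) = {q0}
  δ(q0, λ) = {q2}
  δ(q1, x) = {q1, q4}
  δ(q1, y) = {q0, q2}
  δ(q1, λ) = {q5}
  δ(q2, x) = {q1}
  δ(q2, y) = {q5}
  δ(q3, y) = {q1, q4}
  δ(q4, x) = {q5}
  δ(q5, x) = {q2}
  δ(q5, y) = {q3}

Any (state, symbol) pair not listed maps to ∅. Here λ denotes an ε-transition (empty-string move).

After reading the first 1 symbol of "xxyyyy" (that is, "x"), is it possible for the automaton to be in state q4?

No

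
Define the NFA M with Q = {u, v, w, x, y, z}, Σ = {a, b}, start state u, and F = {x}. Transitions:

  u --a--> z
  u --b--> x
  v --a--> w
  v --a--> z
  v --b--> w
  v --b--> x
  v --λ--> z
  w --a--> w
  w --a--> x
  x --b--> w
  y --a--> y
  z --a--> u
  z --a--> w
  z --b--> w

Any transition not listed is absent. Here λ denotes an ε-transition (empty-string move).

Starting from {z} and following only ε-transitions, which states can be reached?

Begin with {z}.
No ε-moves leave this set, so the closure equals the set itself.

{z}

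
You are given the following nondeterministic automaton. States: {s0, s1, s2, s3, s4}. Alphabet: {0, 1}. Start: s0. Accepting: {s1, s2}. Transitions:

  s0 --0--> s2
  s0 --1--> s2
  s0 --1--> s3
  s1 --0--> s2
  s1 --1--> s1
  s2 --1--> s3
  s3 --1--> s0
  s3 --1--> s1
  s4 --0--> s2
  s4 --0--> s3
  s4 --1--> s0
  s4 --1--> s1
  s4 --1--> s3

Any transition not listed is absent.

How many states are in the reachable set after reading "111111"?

4

Start in {s0}.
Read '1': {s0} → {s2, s3}.
Read '1': {s2, s3} → {s0, s1, s3}.
Read '1': {s0, s1, s3} → {s0, s1, s2, s3}.
Read '1': {s0, s1, s2, s3} → {s0, s1, s2, s3}.
Read '1': {s0, s1, s2, s3} → {s0, s1, s2, s3}.
Read '1': {s0, s1, s2, s3} → {s0, s1, s2, s3}.
That set has 4 states.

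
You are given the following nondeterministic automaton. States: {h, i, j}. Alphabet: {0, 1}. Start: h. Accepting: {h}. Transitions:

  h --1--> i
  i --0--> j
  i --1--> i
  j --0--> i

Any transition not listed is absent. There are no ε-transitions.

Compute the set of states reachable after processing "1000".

Start in {h}.
Read '1': {h} → {i}.
Read '0': {i} → {j}.
Read '0': {j} → {i}.
Read '0': {i} → {j}.

{j}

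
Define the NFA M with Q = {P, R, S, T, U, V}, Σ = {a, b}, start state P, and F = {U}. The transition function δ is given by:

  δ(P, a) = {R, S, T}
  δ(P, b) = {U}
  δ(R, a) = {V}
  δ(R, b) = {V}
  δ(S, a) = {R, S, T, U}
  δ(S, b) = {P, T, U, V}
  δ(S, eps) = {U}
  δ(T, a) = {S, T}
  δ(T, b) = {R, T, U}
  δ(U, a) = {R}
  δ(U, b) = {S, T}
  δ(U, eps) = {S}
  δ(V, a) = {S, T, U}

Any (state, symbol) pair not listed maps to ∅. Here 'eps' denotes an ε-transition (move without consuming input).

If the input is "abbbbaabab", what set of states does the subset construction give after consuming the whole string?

{P, R, S, T, U, V}

Start in {P}.
Read 'a': {P} → {R, S, T, U}.
Read 'b': {R, S, T, U} → {P, R, S, T, U, V}.
Read 'b': {P, R, S, T, U, V} → {P, R, S, T, U, V}.
Read 'b': {P, R, S, T, U, V} → {P, R, S, T, U, V}.
Read 'b': {P, R, S, T, U, V} → {P, R, S, T, U, V}.
Read 'a': {P, R, S, T, U, V} → {R, S, T, U, V}.
Read 'a': {R, S, T, U, V} → {R, S, T, U, V}.
Read 'b': {R, S, T, U, V} → {P, R, S, T, U, V}.
Read 'a': {P, R, S, T, U, V} → {R, S, T, U, V}.
Read 'b': {R, S, T, U, V} → {P, R, S, T, U, V}.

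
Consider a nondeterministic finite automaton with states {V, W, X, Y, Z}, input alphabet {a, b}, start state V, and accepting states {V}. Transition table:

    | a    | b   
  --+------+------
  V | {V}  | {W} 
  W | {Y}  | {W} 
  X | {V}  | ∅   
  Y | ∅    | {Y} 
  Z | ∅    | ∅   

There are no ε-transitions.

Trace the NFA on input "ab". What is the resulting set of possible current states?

Start in {V}.
Read 'a': {V} → {V}.
Read 'b': {V} → {W}.

{W}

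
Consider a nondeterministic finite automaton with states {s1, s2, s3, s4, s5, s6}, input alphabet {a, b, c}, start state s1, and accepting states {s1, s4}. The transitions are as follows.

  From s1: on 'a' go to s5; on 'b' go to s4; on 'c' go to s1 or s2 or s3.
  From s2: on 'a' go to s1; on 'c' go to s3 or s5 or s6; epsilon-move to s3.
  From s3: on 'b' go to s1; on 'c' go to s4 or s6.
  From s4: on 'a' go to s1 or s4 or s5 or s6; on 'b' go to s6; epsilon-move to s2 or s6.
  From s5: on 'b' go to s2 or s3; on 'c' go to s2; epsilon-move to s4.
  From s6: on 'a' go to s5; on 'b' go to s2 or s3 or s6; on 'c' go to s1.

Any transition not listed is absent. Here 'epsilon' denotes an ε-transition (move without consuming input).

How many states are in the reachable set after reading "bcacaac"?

Start in {s1}.
Read 'b': s1→{s4}; union {s4}; ε-closure = {s2, s3, s4, s6}.
Read 'c': s2→{s3, s5, s6}, s3→{s4, s6}, s4→∅, s6→{s1}; union {s1, s3, s4, s5, s6}; ε-closure = {s1, s2, s3, s4, s5, s6}.
Read 'a': s1→{s5}, s2→{s1}, s3→∅, s4→{s1, s4, s5, s6}, s5→∅, s6→{s5}; union {s1, s4, s5, s6}; ε-closure = {s1, s2, s3, s4, s5, s6}.
Read 'c': s1→{s1, s2, s3}, s2→{s3, s5, s6}, s3→{s4, s6}, s4→∅, s5→{s2}, s6→{s1}; now {s1, s2, s3, s4, s5, s6}.
Read 'a': s1→{s5}, s2→{s1}, s3→∅, s4→{s1, s4, s5, s6}, s5→∅, s6→{s5}; union {s1, s4, s5, s6}; ε-closure = {s1, s2, s3, s4, s5, s6}.
Read 'a': s1→{s5}, s2→{s1}, s3→∅, s4→{s1, s4, s5, s6}, s5→∅, s6→{s5}; union {s1, s4, s5, s6}; ε-closure = {s1, s2, s3, s4, s5, s6}.
Read 'c': s1→{s1, s2, s3}, s2→{s3, s5, s6}, s3→{s4, s6}, s4→∅, s5→{s2}, s6→{s1}; now {s1, s2, s3, s4, s5, s6}.
That set has 6 states.

6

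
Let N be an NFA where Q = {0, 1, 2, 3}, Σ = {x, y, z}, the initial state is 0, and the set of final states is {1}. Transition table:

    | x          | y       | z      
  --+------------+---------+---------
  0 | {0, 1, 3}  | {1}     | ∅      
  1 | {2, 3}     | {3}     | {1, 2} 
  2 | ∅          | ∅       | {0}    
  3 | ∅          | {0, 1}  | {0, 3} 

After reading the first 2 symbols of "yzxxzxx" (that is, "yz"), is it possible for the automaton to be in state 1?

Yes

Start in {0}.
Read 'y': {0} → {1}.
Read 'z': {1} → {1, 2}.
State 1 is in {1, 2}.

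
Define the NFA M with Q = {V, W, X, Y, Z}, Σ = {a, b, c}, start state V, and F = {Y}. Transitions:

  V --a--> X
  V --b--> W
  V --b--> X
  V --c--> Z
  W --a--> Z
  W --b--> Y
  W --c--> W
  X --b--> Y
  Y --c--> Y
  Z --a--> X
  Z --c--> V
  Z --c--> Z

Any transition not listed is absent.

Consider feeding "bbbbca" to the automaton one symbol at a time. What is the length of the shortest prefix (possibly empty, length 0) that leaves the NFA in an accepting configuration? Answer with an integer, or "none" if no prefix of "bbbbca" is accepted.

Start in {V}.
Read 'b': {V} → {W, X}.
Read 'b': {W, X} → {Y}.
None of the earlier sets intersect F, but {Y} does.

2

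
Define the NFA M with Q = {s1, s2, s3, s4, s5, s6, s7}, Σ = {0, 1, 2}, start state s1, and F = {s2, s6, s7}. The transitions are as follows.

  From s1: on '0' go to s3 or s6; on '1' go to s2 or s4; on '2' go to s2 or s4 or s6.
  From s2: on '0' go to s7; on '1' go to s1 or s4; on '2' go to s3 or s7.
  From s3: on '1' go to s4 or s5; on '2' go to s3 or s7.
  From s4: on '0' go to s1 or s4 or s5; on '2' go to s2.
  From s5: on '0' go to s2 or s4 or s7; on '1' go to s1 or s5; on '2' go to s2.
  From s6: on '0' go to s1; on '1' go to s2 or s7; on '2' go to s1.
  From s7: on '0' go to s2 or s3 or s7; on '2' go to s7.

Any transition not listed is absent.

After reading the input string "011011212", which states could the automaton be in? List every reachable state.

Start in {s1}.
Read '0': s1→{s3, s6}; now {s3, s6}.
Read '1': s3→{s4, s5}, s6→{s2, s7}; now {s2, s4, s5, s7}.
Read '1': s2→{s1, s4}, s4→∅, s5→{s1, s5}, s7→∅; now {s1, s4, s5}.
Read '0': s1→{s3, s6}, s4→{s1, s4, s5}, s5→{s2, s4, s7}; now {s1, s2, s3, s4, s5, s6, s7}.
Read '1': s1→{s2, s4}, s2→{s1, s4}, s3→{s4, s5}, s4→∅, s5→{s1, s5}, s6→{s2, s7}, s7→∅; now {s1, s2, s4, s5, s7}.
Read '1': s1→{s2, s4}, s2→{s1, s4}, s4→∅, s5→{s1, s5}, s7→∅; now {s1, s2, s4, s5}.
Read '2': s1→{s2, s4, s6}, s2→{s3, s7}, s4→{s2}, s5→{s2}; now {s2, s3, s4, s6, s7}.
Read '1': s2→{s1, s4}, s3→{s4, s5}, s4→∅, s6→{s2, s7}, s7→∅; now {s1, s2, s4, s5, s7}.
Read '2': s1→{s2, s4, s6}, s2→{s3, s7}, s4→{s2}, s5→{s2}, s7→{s7}; now {s2, s3, s4, s6, s7}.

{s2, s3, s4, s6, s7}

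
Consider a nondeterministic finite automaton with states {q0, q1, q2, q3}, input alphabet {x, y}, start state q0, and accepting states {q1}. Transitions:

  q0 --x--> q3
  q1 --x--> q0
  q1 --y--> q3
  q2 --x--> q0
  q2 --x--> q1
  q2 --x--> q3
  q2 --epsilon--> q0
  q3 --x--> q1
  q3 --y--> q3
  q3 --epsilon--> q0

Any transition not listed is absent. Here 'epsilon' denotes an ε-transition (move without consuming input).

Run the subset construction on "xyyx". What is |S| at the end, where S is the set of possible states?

Start in {q0}.
Read 'x': {q0} → {q0, q3}.
Read 'y': {q0, q3} → {q0, q3}.
Read 'y': {q0, q3} → {q0, q3}.
Read 'x': {q0, q3} → {q0, q1, q3}.
That set has 3 states.

3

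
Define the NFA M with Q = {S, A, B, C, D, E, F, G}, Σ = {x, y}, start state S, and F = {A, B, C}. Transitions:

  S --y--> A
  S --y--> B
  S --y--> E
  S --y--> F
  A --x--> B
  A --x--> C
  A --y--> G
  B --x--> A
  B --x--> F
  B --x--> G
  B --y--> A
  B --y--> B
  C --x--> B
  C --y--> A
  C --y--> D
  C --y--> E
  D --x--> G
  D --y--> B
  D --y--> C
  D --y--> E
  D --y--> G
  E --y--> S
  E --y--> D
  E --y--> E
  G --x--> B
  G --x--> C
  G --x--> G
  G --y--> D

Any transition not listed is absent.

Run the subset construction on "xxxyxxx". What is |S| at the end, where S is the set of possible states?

Start in {S}.
Read 'x': S→∅; now ∅.
The set is empty and remains empty for the remaining 6 symbols.
That set has 0 states.

0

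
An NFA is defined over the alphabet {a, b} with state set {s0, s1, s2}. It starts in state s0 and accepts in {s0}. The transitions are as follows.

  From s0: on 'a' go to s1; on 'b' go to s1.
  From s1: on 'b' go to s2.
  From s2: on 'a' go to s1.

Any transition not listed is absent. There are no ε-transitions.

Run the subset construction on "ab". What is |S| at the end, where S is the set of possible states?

Start in {s0}.
Read 'a': s0→{s1}; now {s1}.
Read 'b': s1→{s2}; now {s2}.
That set has 1 state.

1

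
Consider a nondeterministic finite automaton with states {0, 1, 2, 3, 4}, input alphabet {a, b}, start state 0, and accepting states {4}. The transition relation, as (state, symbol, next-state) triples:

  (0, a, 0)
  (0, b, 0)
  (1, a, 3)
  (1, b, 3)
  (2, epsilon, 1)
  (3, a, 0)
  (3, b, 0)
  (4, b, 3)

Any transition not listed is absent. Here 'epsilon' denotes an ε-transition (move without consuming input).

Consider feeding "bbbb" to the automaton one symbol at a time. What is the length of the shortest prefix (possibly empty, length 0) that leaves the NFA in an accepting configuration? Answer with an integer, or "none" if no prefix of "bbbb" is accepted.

none

Start in {0}.
Read 'b': 0→{0}; now {0}.
Read 'b': 0→{0}; now {0}.
Read 'b': 0→{0}; now {0}.
Read 'b': 0→{0}; now {0}.
No reachable set along the way intersects F.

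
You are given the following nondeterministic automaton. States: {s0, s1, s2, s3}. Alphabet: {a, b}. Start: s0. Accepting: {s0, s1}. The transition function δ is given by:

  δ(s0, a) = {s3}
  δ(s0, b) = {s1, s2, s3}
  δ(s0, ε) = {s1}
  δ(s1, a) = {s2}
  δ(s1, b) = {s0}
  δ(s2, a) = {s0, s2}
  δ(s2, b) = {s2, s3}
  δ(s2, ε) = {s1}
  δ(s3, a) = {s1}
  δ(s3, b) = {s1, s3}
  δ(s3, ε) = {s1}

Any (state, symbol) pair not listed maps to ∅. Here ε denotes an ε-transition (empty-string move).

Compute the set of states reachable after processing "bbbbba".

Start: ε-closure({s0}) = {s0, s1}.
Read 'b': {s0, s1} → {s0, s1, s2, s3}.
Read 'b': {s0, s1, s2, s3} → {s0, s1, s2, s3}.
Read 'b': {s0, s1, s2, s3} → {s0, s1, s2, s3}.
Read 'b': {s0, s1, s2, s3} → {s0, s1, s2, s3}.
Read 'b': {s0, s1, s2, s3} → {s0, s1, s2, s3}.
Read 'a': {s0, s1, s2, s3} → {s0, s1, s2, s3}.

{s0, s1, s2, s3}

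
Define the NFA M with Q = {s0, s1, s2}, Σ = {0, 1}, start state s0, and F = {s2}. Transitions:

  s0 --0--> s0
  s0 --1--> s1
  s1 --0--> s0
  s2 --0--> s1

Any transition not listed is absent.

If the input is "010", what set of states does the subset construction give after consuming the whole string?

{s0}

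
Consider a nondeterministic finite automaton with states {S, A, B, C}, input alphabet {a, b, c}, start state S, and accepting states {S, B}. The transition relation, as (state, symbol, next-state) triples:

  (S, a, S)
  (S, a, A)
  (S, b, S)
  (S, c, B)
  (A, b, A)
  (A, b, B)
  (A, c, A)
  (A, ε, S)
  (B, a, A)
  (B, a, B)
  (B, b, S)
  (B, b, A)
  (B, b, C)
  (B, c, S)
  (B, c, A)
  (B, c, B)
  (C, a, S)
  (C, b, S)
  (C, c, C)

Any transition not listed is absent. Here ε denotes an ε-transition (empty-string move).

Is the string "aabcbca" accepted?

Yes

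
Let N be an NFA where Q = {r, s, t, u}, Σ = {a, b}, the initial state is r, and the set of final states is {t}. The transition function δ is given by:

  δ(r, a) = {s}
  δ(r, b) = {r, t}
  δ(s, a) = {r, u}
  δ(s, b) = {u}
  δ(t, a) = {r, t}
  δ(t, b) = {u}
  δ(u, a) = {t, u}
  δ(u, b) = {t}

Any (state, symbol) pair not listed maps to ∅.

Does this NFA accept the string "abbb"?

Start in {r}.
Read 'a': {r} → {s}.
Read 'b': {s} → {u}.
Read 'b': {u} → {t}.
Read 'b': {t} → {u}.
The final set {u} contains no accepting state.

No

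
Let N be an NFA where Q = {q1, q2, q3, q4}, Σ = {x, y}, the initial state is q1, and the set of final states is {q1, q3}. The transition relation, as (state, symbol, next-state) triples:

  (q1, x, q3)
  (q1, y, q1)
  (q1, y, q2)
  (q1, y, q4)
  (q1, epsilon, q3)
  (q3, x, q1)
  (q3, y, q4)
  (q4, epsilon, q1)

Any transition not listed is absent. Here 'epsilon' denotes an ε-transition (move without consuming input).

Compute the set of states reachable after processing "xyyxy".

{q1, q2, q3, q4}

Start: ε-closure({q1}) = {q1, q3}.
Read 'x': q1→{q3}, q3→{q1}; now {q1, q3}.
Read 'y': q1→{q1, q2, q4}, q3→{q4}; union {q1, q2, q4}; ε-closure = {q1, q2, q3, q4}.
Read 'y': q1→{q1, q2, q4}, q2→∅, q3→{q4}, q4→∅; union {q1, q2, q4}; ε-closure = {q1, q2, q3, q4}.
Read 'x': q1→{q3}, q2→∅, q3→{q1}, q4→∅; now {q1, q3}.
Read 'y': q1→{q1, q2, q4}, q3→{q4}; union {q1, q2, q4}; ε-closure = {q1, q2, q3, q4}.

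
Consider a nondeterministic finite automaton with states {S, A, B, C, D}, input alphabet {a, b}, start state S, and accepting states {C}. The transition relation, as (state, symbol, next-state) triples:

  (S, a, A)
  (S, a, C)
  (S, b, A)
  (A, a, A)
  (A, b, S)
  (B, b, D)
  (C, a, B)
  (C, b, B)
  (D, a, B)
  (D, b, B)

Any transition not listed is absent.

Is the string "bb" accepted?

No

Start in {S}.
Read 'b': {S} → {A}.
Read 'b': {A} → {S}.
The final set {S} contains no accepting state.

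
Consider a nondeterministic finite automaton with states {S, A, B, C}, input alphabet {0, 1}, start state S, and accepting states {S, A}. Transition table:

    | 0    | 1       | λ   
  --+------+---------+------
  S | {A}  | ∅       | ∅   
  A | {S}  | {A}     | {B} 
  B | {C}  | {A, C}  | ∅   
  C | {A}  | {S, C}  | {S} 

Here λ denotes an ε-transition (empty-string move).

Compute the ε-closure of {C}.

{S, C}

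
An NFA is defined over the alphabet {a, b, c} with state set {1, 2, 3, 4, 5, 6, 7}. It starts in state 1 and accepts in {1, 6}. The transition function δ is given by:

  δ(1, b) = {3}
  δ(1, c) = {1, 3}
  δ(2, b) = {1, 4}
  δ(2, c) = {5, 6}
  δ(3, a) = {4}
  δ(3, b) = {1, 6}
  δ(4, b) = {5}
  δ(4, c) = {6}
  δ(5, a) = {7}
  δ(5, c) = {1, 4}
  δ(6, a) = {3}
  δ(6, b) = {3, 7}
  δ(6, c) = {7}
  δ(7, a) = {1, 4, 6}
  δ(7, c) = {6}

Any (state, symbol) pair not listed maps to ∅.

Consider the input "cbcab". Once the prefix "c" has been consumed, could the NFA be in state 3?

Yes

Start in {1}.
Read 'c': 1→{1, 3}; now {1, 3}.
State 3 is in {1, 3}.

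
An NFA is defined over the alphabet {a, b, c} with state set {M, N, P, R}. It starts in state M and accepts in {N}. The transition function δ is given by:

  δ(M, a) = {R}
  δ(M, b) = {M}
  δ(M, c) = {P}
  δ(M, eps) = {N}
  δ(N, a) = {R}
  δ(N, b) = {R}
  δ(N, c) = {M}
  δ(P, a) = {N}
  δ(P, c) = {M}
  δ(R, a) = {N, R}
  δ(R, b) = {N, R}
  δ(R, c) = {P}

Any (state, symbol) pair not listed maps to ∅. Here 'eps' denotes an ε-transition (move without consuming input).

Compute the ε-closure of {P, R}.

{P, R}

Begin with {P, R}.
No ε-moves leave this set, so the closure equals the set itself.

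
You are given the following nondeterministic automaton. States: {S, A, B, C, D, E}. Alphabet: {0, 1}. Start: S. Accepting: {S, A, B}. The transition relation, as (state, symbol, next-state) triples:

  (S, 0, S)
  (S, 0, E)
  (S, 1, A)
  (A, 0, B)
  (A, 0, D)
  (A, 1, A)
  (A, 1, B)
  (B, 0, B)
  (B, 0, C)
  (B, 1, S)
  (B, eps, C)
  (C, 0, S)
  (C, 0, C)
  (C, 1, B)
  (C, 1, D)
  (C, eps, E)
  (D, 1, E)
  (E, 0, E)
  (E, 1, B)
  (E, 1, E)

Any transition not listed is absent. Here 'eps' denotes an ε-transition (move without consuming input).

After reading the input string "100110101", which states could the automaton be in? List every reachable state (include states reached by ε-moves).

Start in {S}.
Read '1': {S} → {A}.
Read '0': {A} → {B, C, D, E}.
Read '0': {B, C, D, E} → {S, B, C, E}.
Read '1': {S, B, C, E} → {S, A, B, C, D, E}.
Read '1': {S, A, B, C, D, E} → {S, A, B, C, D, E}.
Read '0': {S, A, B, C, D, E} → {S, B, C, D, E}.
Read '1': {S, B, C, D, E} → {S, A, B, C, D, E}.
Read '0': {S, A, B, C, D, E} → {S, B, C, D, E}.
Read '1': {S, B, C, D, E} → {S, A, B, C, D, E}.

{S, A, B, C, D, E}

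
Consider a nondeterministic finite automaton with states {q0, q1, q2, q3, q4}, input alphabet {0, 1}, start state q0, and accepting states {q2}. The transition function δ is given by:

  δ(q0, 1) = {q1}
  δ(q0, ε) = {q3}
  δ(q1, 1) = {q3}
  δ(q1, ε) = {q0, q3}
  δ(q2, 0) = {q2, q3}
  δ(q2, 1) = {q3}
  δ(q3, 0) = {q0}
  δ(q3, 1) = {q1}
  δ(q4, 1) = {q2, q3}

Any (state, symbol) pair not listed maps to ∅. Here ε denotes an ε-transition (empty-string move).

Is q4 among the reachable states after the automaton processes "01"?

No

Start: ε-closure({q0}) = {q0, q3}.
Read '0': {q0, q3} → {q0, q3}.
Read '1': {q0, q3} → {q0, q1, q3}.
State q4 is not in {q0, q1, q3}.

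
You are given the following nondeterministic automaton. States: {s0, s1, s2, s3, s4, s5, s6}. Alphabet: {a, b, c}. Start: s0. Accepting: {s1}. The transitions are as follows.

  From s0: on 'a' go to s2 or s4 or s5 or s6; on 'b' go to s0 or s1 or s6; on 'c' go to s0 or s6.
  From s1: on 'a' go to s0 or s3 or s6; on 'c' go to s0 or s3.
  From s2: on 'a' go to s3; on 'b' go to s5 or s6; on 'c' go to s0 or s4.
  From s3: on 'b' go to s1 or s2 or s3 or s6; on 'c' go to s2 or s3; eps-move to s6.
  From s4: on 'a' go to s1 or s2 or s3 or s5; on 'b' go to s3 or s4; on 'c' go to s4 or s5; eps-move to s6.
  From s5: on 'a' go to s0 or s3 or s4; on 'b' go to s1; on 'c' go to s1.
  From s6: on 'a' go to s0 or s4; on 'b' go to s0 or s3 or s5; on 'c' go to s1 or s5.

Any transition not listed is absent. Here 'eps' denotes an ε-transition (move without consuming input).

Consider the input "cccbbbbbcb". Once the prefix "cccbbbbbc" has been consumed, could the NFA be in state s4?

Yes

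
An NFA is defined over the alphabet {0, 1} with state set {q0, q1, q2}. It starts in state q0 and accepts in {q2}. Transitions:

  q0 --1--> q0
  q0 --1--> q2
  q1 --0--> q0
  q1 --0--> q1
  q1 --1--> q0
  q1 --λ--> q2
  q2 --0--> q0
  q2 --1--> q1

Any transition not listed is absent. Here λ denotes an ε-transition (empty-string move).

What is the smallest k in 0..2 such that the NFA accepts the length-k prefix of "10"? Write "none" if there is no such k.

1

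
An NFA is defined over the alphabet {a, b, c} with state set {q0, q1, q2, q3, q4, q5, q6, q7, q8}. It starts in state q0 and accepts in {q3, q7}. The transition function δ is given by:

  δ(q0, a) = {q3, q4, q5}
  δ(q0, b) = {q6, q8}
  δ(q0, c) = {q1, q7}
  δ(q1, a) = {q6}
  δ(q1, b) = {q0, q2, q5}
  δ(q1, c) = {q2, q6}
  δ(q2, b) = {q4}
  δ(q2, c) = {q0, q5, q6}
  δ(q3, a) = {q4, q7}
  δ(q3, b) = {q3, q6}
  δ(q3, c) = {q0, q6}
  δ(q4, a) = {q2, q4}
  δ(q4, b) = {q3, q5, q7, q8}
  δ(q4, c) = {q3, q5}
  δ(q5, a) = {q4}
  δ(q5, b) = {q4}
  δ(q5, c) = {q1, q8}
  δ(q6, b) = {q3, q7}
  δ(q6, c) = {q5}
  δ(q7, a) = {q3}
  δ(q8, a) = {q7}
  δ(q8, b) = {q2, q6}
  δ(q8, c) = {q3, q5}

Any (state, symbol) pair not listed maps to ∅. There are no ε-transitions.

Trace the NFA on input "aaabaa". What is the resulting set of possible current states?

{q2, q3, q4, q7}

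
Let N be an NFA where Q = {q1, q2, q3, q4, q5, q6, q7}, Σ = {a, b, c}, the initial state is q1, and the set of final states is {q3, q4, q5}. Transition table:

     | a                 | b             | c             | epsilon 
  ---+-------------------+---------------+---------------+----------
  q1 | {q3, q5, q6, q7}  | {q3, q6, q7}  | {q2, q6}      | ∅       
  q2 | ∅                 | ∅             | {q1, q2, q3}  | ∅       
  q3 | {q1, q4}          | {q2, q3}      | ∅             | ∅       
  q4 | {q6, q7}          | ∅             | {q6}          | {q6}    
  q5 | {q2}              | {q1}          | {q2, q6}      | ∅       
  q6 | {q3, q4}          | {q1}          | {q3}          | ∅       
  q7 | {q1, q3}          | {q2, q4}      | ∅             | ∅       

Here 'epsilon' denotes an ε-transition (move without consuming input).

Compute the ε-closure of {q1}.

{q1}

Begin with {q1}.
No ε-moves leave this set, so the closure equals the set itself.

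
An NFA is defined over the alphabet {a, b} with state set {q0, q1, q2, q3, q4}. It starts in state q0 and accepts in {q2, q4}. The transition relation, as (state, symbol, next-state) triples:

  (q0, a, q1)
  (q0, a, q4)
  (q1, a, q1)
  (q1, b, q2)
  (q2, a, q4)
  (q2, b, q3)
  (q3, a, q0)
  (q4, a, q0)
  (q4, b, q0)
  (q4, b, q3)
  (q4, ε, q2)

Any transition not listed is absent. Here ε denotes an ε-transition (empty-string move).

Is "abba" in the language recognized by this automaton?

Start in {q0}.
Read 'a': q0→{q1, q4}; union {q1, q4}; ε-closure = {q1, q2, q4}.
Read 'b': q1→{q2}, q2→{q3}, q4→{q0, q3}; now {q0, q2, q3}.
Read 'b': q0→∅, q2→{q3}, q3→∅; now {q3}.
Read 'a': q3→{q0}; now {q0}.
The final set {q0} contains no accepting state.

No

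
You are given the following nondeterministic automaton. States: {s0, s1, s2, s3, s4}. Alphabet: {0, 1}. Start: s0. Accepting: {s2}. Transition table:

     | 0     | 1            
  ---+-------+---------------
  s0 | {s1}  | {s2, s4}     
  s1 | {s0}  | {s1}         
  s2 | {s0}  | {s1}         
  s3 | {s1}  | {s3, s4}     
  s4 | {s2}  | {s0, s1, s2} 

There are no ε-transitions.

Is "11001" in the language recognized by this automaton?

Start in {s0}.
Read '1': {s0} → {s2, s4}.
Read '1': {s2, s4} → {s0, s1, s2}.
Read '0': {s0, s1, s2} → {s0, s1}.
Read '0': {s0, s1} → {s0, s1}.
Read '1': {s0, s1} → {s1, s2, s4}.
The final set {s1, s2, s4} contains the accepting state s2.

Yes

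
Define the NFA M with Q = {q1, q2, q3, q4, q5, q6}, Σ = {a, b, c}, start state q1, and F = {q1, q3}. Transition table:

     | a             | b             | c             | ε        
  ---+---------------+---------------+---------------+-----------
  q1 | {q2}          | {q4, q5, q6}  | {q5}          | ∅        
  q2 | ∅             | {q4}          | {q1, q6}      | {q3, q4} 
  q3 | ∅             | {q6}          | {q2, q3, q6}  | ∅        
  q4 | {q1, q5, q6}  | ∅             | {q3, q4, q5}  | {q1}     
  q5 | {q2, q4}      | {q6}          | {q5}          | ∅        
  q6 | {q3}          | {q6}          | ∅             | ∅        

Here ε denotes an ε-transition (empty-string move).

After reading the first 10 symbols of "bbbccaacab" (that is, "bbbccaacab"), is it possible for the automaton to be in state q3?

Start in {q1}.
Read 'b': q1→{q4, q5, q6}; union {q4, q5, q6}; ε-closure = {q1, q4, q5, q6}.
Read 'b': q1→{q4, q5, q6}, q4→∅, q5→{q6}, q6→{q6}; union {q4, q5, q6}; ε-closure = {q1, q4, q5, q6}.
Read 'b': q1→{q4, q5, q6}, q4→∅, q5→{q6}, q6→{q6}; union {q4, q5, q6}; ε-closure = {q1, q4, q5, q6}.
Read 'c': q1→{q5}, q4→{q3, q4, q5}, q5→{q5}, q6→∅; union {q3, q4, q5}; ε-closure = {q1, q3, q4, q5}.
Read 'c': q1→{q5}, q3→{q2, q3, q6}, q4→{q3, q4, q5}, q5→{q5}; union {q2, q3, q4, q5, q6}; ε-closure = {q1, q2, q3, q4, q5, q6}.
Read 'a': q1→{q2}, q2→∅, q3→∅, q4→{q1, q5, q6}, q5→{q2, q4}, q6→{q3}; now {q1, q2, q3, q4, q5, q6}.
Read 'a': q1→{q2}, q2→∅, q3→∅, q4→{q1, q5, q6}, q5→{q2, q4}, q6→{q3}; now {q1, q2, q3, q4, q5, q6}.
Read 'c': q1→{q5}, q2→{q1, q6}, q3→{q2, q3, q6}, q4→{q3, q4, q5}, q5→{q5}, q6→∅; now {q1, q2, q3, q4, q5, q6}.
Read 'a': q1→{q2}, q2→∅, q3→∅, q4→{q1, q5, q6}, q5→{q2, q4}, q6→{q3}; now {q1, q2, q3, q4, q5, q6}.
Read 'b': q1→{q4, q5, q6}, q2→{q4}, q3→{q6}, q4→∅, q5→{q6}, q6→{q6}; union {q4, q5, q6}; ε-closure = {q1, q4, q5, q6}.
State q3 is not in {q1, q4, q5, q6}.

No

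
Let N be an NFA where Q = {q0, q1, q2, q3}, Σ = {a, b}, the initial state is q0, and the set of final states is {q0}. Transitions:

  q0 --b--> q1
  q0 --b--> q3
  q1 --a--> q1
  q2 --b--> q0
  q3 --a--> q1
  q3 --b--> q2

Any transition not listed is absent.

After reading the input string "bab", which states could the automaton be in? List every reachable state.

∅

Start in {q0}.
Read 'b': q0→{q1, q3}; now {q1, q3}.
Read 'a': q1→{q1}, q3→{q1}; now {q1}.
Read 'b': q1→∅; now ∅.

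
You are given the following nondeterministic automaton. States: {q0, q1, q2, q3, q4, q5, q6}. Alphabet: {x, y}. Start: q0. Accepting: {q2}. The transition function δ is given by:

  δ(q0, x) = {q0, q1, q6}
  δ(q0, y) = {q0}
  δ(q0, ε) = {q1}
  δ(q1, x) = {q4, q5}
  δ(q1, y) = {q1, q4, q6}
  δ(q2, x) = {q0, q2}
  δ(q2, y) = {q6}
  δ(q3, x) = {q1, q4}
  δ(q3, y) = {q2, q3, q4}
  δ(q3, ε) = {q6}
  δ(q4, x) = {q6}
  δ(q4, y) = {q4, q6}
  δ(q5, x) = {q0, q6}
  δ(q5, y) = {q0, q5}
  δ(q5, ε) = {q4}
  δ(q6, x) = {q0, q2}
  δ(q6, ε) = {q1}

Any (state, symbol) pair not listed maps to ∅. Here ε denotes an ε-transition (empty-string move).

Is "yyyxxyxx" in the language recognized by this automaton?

Yes

Start: ε-closure({q0}) = {q0, q1}.
Read 'y': q0→{q0}, q1→{q1, q4, q6}; now {q0, q1, q4, q6}.
Read 'y': q0→{q0}, q1→{q1, q4, q6}, q4→{q4, q6}, q6→∅; now {q0, q1, q4, q6}.
Read 'y': q0→{q0}, q1→{q1, q4, q6}, q4→{q4, q6}, q6→∅; now {q0, q1, q4, q6}.
Read 'x': q0→{q0, q1, q6}, q1→{q4, q5}, q4→{q6}, q6→{q0, q2}; now {q0, q1, q2, q4, q5, q6}.
Read 'x': q0→{q0, q1, q6}, q1→{q4, q5}, q2→{q0, q2}, q4→{q6}, q5→{q0, q6}, q6→{q0, q2}; now {q0, q1, q2, q4, q5, q6}.
Read 'y': q0→{q0}, q1→{q1, q4, q6}, q2→{q6}, q4→{q4, q6}, q5→{q0, q5}, q6→∅; now {q0, q1, q4, q5, q6}.
Read 'x': q0→{q0, q1, q6}, q1→{q4, q5}, q4→{q6}, q5→{q0, q6}, q6→{q0, q2}; now {q0, q1, q2, q4, q5, q6}.
Read 'x': q0→{q0, q1, q6}, q1→{q4, q5}, q2→{q0, q2}, q4→{q6}, q5→{q0, q6}, q6→{q0, q2}; now {q0, q1, q2, q4, q5, q6}.
The final set {q0, q1, q2, q4, q5, q6} contains the accepting state q2.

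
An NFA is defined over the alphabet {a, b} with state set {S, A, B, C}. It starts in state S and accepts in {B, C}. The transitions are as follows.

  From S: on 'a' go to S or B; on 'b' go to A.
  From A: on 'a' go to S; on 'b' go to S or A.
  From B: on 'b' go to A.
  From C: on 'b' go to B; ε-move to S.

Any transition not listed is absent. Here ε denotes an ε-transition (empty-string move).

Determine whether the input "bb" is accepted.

No

Start in {S}.
Read 'b': {S} → {A}.
Read 'b': {A} → {S, A}.
The final set {S, A} contains no accepting state.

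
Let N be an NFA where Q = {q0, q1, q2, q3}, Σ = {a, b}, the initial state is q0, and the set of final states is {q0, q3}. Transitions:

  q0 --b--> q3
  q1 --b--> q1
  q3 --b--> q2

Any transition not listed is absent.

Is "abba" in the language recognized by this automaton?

Start in {q0}.
Read 'a': q0→∅; now ∅.
The set is empty and remains empty for the remaining 3 symbols.
The final set ∅ contains no accepting state.

No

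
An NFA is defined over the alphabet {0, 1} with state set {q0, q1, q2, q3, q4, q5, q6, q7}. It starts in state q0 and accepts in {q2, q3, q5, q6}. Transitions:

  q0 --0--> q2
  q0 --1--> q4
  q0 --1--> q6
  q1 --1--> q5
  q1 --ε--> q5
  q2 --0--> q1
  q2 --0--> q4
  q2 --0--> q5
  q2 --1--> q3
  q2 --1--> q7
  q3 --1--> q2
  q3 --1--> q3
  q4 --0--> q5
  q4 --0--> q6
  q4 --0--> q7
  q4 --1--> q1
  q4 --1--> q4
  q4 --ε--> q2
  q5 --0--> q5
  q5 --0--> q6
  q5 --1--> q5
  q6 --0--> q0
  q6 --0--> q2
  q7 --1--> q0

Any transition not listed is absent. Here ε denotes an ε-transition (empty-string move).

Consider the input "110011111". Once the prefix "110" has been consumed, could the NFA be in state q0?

Start in {q0}.
Read '1': q0→{q4, q6}; union {q4, q6}; ε-closure = {q2, q4, q6}.
Read '1': q2→{q3, q7}, q4→{q1, q4}, q6→∅; union {q1, q3, q4, q7}; ε-closure = {q1, q2, q3, q4, q5, q7}.
Read '0': q1→∅, q2→{q1, q4, q5}, q3→∅, q4→{q5, q6, q7}, q5→{q5, q6}, q7→∅; union {q1, q4, q5, q6, q7}; ε-closure = {q1, q2, q4, q5, q6, q7}.
State q0 is not in {q1, q2, q4, q5, q6, q7}.

No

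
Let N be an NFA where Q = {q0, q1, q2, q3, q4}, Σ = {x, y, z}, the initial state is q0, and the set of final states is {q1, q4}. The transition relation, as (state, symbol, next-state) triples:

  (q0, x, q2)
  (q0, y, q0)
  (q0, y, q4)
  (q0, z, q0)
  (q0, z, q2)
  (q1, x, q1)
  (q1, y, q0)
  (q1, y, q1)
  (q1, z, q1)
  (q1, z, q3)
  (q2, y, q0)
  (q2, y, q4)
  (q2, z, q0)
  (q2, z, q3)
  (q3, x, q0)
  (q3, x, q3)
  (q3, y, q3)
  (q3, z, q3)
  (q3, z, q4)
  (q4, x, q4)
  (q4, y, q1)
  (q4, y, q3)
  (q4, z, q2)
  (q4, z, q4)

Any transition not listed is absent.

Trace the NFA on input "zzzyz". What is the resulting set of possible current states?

Start in {q0}.
Read 'z': {q0} → {q0, q2}.
Read 'z': {q0, q2} → {q0, q2, q3}.
Read 'z': {q0, q2, q3} → {q0, q2, q3, q4}.
Read 'y': {q0, q2, q3, q4} → {q0, q1, q3, q4}.
Read 'z': {q0, q1, q3, q4} → {q0, q1, q2, q3, q4}.

{q0, q1, q2, q3, q4}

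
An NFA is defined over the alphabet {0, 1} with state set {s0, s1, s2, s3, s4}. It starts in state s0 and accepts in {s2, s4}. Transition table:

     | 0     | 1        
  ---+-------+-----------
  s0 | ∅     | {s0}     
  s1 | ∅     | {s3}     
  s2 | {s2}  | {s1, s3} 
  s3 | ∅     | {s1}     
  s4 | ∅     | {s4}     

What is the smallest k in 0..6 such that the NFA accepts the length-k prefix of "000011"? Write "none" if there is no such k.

none

Start in {s0}.
Read '0': s0→∅; now ∅.
The set is empty and remains empty for the remaining 5 symbols.
No reachable set along the way intersects F.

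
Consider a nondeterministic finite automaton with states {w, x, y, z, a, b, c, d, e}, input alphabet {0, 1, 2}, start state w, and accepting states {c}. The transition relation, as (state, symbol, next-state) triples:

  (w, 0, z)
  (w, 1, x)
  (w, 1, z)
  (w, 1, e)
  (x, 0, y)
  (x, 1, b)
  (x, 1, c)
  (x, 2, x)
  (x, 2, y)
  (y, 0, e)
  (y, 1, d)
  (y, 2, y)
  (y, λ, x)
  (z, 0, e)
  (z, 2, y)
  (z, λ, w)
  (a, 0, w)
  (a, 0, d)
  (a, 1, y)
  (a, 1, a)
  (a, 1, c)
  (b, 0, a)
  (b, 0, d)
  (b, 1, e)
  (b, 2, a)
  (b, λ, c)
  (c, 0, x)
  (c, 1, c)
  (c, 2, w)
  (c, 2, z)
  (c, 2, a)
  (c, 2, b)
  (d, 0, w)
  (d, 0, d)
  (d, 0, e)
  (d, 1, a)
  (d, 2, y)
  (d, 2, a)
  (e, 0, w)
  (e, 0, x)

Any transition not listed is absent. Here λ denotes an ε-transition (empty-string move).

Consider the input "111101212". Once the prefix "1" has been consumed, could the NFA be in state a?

No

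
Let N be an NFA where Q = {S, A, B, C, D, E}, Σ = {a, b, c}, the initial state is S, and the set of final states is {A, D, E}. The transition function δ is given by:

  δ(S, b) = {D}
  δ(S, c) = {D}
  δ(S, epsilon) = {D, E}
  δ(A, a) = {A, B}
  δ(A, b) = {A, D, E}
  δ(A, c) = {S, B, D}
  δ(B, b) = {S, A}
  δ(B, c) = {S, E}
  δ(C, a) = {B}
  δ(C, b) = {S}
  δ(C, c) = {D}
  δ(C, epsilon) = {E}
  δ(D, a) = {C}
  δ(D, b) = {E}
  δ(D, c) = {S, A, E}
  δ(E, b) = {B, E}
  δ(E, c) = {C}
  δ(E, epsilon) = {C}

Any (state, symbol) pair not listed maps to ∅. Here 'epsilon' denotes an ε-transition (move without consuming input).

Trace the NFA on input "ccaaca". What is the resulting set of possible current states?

Start: ε-closure({S}) = {S, C, D, E}.
Read 'c': {S, C, D, E} → {S, A, C, D, E}.
Read 'c': {S, A, C, D, E} → {S, A, B, C, D, E}.
Read 'a': {S, A, B, C, D, E} → {A, B, C, E}.
Read 'a': {A, B, C, E} → {A, B}.
Read 'c': {A, B} → {S, B, C, D, E}.
Read 'a': {S, B, C, D, E} → {B, C, E}.

{B, C, E}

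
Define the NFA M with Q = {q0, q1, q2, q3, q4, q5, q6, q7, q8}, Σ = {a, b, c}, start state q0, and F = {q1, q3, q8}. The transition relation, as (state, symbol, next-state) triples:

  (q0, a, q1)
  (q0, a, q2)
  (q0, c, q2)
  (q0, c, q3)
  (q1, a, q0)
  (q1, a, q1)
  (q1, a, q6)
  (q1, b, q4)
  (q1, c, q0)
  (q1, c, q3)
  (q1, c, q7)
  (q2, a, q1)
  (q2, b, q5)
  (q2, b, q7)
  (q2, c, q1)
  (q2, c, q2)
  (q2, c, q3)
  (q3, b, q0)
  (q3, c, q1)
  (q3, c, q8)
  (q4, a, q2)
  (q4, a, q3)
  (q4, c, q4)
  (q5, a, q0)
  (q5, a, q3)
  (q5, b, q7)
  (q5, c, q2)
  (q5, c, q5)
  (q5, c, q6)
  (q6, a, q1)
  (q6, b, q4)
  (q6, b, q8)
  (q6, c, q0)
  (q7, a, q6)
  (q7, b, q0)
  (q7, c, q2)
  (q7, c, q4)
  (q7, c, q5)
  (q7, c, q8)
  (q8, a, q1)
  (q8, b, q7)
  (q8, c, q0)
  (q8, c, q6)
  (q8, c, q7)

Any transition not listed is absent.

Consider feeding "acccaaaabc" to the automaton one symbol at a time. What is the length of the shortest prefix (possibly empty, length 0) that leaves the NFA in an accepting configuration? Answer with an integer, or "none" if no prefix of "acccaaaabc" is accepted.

Start in {q0}.
Read 'a': q0→{q1, q2}; now {q1, q2}.
None of the earlier sets intersect F, but {q1, q2} does.

1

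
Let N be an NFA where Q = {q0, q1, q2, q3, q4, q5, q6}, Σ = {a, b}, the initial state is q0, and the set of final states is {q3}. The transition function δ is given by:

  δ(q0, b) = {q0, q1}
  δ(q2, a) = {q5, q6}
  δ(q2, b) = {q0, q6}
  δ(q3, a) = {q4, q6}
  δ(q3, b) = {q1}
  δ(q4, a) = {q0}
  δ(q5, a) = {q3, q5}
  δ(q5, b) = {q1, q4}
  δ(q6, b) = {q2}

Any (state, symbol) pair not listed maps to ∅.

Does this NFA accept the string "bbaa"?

No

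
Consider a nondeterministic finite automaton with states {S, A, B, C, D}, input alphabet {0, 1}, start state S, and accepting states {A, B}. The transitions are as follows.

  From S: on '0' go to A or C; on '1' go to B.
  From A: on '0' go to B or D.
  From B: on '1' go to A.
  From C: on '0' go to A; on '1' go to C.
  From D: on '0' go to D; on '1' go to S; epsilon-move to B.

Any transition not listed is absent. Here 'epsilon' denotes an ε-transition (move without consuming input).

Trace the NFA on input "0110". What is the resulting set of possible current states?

{A}

Start in {S}.
Read '0': {S} → {A, C}.
Read '1': {A, C} → {C}.
Read '1': {C} → {C}.
Read '0': {C} → {A}.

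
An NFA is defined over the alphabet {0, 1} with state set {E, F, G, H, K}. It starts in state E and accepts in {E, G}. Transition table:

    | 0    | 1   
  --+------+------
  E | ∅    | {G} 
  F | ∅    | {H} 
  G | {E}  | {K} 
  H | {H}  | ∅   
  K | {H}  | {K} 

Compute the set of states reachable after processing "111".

Start in {E}.
Read '1': E→{G}; now {G}.
Read '1': G→{K}; now {K}.
Read '1': K→{K}; now {K}.

{K}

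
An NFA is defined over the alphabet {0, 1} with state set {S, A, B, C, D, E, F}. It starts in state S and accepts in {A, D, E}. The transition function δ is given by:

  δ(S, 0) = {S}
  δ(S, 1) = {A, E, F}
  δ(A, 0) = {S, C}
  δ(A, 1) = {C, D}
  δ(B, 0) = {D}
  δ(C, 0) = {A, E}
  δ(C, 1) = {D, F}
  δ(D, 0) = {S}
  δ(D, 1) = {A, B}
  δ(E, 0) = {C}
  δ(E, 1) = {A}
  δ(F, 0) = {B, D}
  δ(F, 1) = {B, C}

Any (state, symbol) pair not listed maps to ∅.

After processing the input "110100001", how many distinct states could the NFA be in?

5

Start in {S}.
Read '1': S→{A, E, F}; now {A, E, F}.
Read '1': A→{C, D}, E→{A}, F→{B, C}; now {A, B, C, D}.
Read '0': A→{S, C}, B→{D}, C→{A, E}, D→{S}; now {S, A, C, D, E}.
Read '1': S→{A, E, F}, A→{C, D}, C→{D, F}, D→{A, B}, E→{A}; now {A, B, C, D, E, F}.
Read '0': A→{S, C}, B→{D}, C→{A, E}, D→{S}, E→{C}, F→{B, D}; now {S, A, B, C, D, E}.
Read '0': S→{S}, A→{S, C}, B→{D}, C→{A, E}, D→{S}, E→{C}; now {S, A, C, D, E}.
Read '0': S→{S}, A→{S, C}, C→{A, E}, D→{S}, E→{C}; now {S, A, C, E}.
Read '0': S→{S}, A→{S, C}, C→{A, E}, E→{C}; now {S, A, C, E}.
Read '1': S→{A, E, F}, A→{C, D}, C→{D, F}, E→{A}; now {A, C, D, E, F}.
That set has 5 states.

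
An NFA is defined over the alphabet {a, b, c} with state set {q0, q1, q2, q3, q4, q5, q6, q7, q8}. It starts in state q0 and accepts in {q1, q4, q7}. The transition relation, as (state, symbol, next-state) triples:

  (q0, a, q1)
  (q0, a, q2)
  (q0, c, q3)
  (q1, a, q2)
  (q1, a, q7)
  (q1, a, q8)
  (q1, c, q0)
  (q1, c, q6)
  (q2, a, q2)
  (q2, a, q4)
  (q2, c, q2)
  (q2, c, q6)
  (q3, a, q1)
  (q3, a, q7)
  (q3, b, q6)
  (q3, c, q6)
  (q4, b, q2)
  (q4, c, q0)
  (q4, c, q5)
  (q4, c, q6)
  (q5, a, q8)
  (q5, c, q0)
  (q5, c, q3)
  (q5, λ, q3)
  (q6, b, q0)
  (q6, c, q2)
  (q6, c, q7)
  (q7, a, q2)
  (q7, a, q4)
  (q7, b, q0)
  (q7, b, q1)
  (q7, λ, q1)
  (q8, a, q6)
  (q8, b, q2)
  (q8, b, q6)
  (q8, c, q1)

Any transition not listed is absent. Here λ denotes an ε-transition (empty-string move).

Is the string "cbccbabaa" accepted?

No

Start in {q0}.
Read 'c': q0→{q3}; now {q3}.
Read 'b': q3→{q6}; now {q6}.
Read 'c': q6→{q2, q7}; union {q2, q7}; ε-closure = {q1, q2, q7}.
Read 'c': q1→{q0, q6}, q2→{q2, q6}, q7→∅; now {q0, q2, q6}.
Read 'b': q0→∅, q2→∅, q6→{q0}; now {q0}.
Read 'a': q0→{q1, q2}; now {q1, q2}.
Read 'b': q1→∅, q2→∅; now ∅.
The set is empty and remains empty for the remaining 2 symbols.
The final set ∅ contains no accepting state.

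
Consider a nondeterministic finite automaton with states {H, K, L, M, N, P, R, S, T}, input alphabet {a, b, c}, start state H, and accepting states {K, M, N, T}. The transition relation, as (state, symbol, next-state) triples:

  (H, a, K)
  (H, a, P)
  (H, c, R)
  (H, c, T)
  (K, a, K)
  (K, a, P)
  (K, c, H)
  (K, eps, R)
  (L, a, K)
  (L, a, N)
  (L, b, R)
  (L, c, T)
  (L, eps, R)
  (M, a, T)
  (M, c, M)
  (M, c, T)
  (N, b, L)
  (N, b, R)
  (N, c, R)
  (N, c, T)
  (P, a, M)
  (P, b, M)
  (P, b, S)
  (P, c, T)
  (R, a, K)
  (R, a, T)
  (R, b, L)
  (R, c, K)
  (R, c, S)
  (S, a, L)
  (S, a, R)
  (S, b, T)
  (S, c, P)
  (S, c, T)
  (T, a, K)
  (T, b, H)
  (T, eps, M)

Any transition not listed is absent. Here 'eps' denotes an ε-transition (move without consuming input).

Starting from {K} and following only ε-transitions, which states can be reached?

{K, R}

Begin with {K}.
ε-move K → R; add R.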